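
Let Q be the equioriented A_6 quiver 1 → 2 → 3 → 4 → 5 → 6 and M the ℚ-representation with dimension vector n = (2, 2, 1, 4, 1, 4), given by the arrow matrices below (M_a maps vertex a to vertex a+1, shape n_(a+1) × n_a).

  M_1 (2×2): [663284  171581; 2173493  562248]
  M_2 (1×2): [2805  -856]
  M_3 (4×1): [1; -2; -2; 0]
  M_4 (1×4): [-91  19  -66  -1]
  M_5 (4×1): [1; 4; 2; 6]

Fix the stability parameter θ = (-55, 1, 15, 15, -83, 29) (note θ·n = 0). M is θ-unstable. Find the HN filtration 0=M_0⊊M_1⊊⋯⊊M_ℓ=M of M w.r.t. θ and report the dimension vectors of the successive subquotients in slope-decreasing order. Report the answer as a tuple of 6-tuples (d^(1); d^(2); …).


Interval decomposition of M: I[1,2], I[1,6], I[4,4]^3, I[6,6]^3.
HN type (ℓ=5): μ^(1)=29; μ^(2)=15; μ^(3)=1; μ^(4)=-13; μ^(5)=-55

((0, 0, 0, 0, 0, 4); (0, 0, 0, 3, 0, 0); (0, 1, 0, 0, 0, 0); (0, 1, 1, 1, 1, 0); (2, 0, 0, 0, 0, 0))


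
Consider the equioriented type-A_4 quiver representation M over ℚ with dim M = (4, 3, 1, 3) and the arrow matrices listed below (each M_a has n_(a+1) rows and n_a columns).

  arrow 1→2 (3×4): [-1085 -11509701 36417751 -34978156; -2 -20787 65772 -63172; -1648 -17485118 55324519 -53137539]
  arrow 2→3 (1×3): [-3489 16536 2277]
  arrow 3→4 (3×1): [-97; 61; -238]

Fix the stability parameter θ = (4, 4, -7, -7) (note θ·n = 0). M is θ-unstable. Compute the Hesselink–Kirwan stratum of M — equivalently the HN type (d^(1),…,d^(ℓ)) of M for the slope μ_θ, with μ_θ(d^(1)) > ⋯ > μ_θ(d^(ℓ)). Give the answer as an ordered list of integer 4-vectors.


Barcode: M ≅ I[1,1], I[1,2]^2, I[1,4], I[4,4]^2. HN layers by μ_θ (3 steps, strictly decreasing):
  μ^(1)=4; μ^(2)=-3/2; μ^(3)=-7

((3, 2, 0, 0); (1, 1, 1, 1); (0, 0, 0, 2))


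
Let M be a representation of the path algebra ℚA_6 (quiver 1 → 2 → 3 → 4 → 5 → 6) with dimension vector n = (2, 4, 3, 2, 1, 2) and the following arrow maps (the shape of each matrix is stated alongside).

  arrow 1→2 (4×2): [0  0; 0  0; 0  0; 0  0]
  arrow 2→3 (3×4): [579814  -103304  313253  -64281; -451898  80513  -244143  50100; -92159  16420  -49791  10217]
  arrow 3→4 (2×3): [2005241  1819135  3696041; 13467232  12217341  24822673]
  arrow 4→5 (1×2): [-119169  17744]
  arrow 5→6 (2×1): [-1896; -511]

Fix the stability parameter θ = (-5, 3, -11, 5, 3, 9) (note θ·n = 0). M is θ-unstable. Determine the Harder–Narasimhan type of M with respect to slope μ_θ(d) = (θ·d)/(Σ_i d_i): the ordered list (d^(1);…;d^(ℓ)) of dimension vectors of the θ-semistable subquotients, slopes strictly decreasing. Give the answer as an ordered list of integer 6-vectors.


Via rank(M_{q-1}∘⋯∘M_p): M ≅ I[1,1]^2, I[2,2], I[2,3], I[2,4], I[2,6], I[6,6].
μ_θ-semistable layers: μ^(1)=9; μ^(2)=5; μ^(3)=4; μ^(4)=3; μ^(5)=-4; μ^(6)=-5

((0, 0, 0, 0, 0, 2); (0, 0, 0, 1, 0, 0); (0, 0, 0, 1, 1, 0); (0, 1, 0, 0, 0, 0); (0, 3, 3, 0, 0, 0); (2, 0, 0, 0, 0, 0))


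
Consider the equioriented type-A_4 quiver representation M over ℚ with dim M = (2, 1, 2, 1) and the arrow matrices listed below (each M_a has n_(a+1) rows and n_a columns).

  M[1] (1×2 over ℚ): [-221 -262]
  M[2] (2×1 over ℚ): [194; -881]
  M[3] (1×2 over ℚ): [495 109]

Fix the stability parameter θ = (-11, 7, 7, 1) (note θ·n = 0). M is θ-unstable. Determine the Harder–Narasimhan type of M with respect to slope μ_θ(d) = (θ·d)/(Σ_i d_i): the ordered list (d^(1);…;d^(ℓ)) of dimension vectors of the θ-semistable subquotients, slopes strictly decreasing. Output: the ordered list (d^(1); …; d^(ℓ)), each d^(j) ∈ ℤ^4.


Interval decomposition of M: I[1,1], I[1,4], I[3,3].
HN type (ℓ=3): μ^(1)=7; μ^(2)=5; μ^(3)=-11

((0, 0, 1, 0); (0, 1, 1, 1); (2, 0, 0, 0))


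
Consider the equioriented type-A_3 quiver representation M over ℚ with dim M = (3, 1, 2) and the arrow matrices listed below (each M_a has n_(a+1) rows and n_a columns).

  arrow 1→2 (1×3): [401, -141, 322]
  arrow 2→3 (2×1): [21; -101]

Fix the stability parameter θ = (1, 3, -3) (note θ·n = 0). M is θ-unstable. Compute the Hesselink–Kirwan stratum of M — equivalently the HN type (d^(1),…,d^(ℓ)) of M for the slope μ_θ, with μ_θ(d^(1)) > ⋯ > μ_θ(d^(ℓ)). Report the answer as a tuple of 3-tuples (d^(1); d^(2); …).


Barcode: M ≅ I[1,1]^2, I[1,3], I[3,3]. HN layers by μ_θ (3 steps, strictly decreasing):
  μ^(1)=1; μ^(2)=1/3; μ^(3)=-3

((2, 0, 0); (1, 1, 1); (0, 0, 1))


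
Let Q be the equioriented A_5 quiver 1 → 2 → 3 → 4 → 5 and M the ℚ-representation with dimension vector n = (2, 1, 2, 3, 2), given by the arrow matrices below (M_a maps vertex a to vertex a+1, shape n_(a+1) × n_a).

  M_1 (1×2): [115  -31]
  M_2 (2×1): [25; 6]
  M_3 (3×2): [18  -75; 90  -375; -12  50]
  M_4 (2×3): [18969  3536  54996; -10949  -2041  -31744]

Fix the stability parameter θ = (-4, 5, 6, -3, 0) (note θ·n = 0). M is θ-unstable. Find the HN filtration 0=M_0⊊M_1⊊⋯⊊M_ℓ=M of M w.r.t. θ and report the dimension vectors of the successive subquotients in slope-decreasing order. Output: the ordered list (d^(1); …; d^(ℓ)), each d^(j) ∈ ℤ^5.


Barcode: M ≅ I[1,1], I[1,3], I[3,5], I[4,4], I[4,5]. HN layers by μ_θ (6 steps, strictly decreasing):
  μ^(1)=6; μ^(2)=5; μ^(3)=1; μ^(4)=0; μ^(5)=-3; μ^(6)=-4

((0, 0, 1, 0, 0); (0, 1, 0, 0, 0); (0, 0, 1, 1, 1); (0, 0, 0, 0, 1); (0, 0, 0, 2, 0); (2, 0, 0, 0, 0))


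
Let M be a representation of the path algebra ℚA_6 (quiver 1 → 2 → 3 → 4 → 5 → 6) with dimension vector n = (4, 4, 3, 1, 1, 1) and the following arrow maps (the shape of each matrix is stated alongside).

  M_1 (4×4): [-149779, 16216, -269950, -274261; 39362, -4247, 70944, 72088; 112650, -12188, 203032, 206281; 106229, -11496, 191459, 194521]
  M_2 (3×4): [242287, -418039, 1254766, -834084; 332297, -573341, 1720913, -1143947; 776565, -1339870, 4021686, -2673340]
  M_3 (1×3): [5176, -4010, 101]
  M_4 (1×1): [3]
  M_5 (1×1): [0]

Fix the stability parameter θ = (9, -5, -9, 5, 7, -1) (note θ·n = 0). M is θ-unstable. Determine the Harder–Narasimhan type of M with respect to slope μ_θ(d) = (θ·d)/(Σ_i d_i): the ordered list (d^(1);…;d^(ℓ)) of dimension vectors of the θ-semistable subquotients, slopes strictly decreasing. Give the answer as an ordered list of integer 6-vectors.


Barcode: M ≅ I[1,2], I[1,3]^2, I[1,5], I[6,6]. HN layers by μ_θ (5 steps, strictly decreasing):
  μ^(1)=7; μ^(2)=5; μ^(3)=2; μ^(4)=-1; μ^(5)=-5/3

((0, 0, 0, 0, 1, 0); (0, 0, 0, 1, 0, 0); (1, 1, 0, 0, 0, 0); (0, 0, 0, 0, 0, 1); (3, 3, 3, 0, 0, 0))


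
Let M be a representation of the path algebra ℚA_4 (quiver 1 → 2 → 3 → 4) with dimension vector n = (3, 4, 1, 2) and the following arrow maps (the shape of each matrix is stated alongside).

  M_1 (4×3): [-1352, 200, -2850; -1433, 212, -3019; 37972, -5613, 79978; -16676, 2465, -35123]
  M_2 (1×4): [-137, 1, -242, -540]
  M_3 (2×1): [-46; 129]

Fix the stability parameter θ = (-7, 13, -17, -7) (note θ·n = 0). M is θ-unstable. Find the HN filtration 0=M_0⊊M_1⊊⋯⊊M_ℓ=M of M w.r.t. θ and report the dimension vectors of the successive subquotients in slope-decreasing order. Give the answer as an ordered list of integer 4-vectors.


Via rank(M_{q-1}∘⋯∘M_p): M ≅ I[1,2]^2, I[1,4], I[2,2], I[4,4].
μ_θ-semistable layers: μ^(1)=13; μ^(2)=-11/3; μ^(3)=-7

((0, 3, 0, 0); (0, 1, 1, 1); (3, 0, 0, 1))


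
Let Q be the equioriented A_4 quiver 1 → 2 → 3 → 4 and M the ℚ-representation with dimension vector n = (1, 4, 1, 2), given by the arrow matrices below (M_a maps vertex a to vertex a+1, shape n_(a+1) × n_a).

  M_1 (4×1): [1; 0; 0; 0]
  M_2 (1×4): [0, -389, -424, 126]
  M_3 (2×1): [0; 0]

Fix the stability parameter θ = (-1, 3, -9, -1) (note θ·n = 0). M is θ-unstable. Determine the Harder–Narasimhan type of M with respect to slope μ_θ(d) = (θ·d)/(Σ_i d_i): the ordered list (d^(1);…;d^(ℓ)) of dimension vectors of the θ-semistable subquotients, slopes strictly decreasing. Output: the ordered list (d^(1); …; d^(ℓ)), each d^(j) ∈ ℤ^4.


Interval decomposition of M: I[1,2], I[2,2]^2, I[2,3], I[4,4]^2.
HN type (ℓ=3): μ^(1)=3; μ^(2)=-1; μ^(3)=-3

((0, 3, 0, 0); (1, 0, 0, 2); (0, 1, 1, 0))


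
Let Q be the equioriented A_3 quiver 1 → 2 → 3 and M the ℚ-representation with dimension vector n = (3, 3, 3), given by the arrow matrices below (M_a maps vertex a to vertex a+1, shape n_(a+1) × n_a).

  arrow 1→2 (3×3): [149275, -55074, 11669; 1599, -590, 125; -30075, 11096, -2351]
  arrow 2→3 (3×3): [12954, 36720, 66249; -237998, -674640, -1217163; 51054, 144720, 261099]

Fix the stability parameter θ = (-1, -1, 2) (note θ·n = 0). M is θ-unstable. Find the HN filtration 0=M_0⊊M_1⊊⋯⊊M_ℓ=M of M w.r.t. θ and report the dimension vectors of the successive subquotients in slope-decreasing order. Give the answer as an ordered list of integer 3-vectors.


Interval decomposition of M: I[1,1], I[1,2], I[1,3], I[2,2], I[3,3]^2.
HN type (ℓ=2): μ^(1)=2; μ^(2)=-1

((0, 0, 3); (3, 3, 0))


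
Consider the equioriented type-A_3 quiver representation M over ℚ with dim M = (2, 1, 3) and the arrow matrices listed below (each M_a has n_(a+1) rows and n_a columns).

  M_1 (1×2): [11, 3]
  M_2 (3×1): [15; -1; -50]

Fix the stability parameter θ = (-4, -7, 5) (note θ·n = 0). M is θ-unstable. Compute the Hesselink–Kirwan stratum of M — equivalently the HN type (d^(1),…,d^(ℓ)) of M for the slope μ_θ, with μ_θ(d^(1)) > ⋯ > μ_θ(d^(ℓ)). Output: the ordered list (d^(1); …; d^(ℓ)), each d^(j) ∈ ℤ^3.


Interval decomposition of M: I[1,1], I[1,3], I[3,3]^2.
HN type (ℓ=3): μ^(1)=5; μ^(2)=-4; μ^(3)=-11/2

((0, 0, 3); (1, 0, 0); (1, 1, 0))


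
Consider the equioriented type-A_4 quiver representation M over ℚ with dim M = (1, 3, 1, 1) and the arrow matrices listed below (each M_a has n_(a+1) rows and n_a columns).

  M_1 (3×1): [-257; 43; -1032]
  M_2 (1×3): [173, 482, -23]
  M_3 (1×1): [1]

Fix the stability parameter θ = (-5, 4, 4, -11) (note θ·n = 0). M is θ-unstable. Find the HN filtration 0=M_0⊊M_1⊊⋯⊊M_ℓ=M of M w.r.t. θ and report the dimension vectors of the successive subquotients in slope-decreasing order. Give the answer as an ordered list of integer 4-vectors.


Interval decomposition of M: I[1,4], I[2,2]^2.
HN type (ℓ=3): μ^(1)=4; μ^(2)=-1; μ^(3)=-5

((0, 2, 0, 0); (0, 1, 1, 1); (1, 0, 0, 0))


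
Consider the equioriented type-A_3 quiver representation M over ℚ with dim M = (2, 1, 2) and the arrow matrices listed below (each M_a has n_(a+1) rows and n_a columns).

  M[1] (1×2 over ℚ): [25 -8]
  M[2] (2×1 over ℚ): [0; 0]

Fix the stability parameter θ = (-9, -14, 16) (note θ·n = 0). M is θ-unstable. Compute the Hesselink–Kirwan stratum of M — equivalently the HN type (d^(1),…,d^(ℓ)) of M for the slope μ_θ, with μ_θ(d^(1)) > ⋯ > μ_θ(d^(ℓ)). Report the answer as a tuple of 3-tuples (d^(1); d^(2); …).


Via rank(M_{q-1}∘⋯∘M_p): M ≅ I[1,1], I[1,2], I[3,3]^2.
μ_θ-semistable layers: μ^(1)=16; μ^(2)=-9; μ^(3)=-23/2

((0, 0, 2); (1, 0, 0); (1, 1, 0))


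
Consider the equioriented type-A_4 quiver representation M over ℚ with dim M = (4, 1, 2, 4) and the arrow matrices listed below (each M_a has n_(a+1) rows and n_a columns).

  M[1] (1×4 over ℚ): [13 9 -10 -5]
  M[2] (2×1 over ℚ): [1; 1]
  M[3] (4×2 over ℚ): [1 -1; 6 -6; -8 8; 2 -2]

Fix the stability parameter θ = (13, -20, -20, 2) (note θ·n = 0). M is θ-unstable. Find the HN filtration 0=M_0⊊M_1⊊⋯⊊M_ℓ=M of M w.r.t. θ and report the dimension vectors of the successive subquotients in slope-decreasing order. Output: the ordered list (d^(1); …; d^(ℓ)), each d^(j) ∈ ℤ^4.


Barcode: M ≅ I[1,1]^3, I[1,3], I[3,4], I[4,4]^3. HN layers by μ_θ (4 steps, strictly decreasing):
  μ^(1)=13; μ^(2)=2; μ^(3)=-9; μ^(4)=-20

((3, 0, 0, 0); (0, 0, 0, 4); (1, 1, 1, 0); (0, 0, 1, 0))


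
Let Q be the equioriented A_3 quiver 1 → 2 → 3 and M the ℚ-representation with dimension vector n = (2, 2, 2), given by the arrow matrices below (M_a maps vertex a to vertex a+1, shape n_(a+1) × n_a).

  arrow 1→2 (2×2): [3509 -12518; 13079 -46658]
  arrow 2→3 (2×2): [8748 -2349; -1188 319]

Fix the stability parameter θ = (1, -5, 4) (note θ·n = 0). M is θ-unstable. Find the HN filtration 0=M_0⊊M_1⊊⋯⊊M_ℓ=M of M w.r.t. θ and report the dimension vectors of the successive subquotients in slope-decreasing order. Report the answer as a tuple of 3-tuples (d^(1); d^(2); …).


Via rank(M_{q-1}∘⋯∘M_p): M ≅ I[1,1], I[1,3], I[2,2], I[3,3].
μ_θ-semistable layers: μ^(1)=4; μ^(2)=1; μ^(3)=-2; μ^(4)=-5

((0, 0, 2); (1, 0, 0); (1, 1, 0); (0, 1, 0))


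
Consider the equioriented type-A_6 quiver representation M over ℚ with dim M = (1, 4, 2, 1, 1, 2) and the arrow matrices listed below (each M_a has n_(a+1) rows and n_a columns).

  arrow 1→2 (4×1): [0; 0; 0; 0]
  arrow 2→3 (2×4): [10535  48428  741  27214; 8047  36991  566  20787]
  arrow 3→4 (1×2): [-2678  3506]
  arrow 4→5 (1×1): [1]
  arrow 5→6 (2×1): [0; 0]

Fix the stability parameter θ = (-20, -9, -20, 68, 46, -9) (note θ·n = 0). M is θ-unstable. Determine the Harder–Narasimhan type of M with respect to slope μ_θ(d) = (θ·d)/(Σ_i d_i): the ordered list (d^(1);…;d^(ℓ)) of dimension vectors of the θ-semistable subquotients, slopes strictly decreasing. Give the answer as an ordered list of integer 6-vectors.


Interval decomposition of M: I[1,1], I[2,2]^2, I[2,3], I[2,5], I[6,6]^2.
HN type (ℓ=4): μ^(1)=57; μ^(2)=-9; μ^(3)=-29/2; μ^(4)=-20

((0, 0, 0, 1, 1, 0); (0, 2, 0, 0, 0, 2); (0, 2, 2, 0, 0, 0); (1, 0, 0, 0, 0, 0))


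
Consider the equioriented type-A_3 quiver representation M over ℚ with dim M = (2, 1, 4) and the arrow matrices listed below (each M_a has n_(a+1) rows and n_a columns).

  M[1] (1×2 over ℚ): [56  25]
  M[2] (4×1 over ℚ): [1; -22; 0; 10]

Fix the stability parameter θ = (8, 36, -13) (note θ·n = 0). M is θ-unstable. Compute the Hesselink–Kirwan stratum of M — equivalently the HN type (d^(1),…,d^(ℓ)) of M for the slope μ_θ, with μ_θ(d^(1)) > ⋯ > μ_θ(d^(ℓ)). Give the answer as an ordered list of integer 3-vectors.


Barcode: M ≅ I[1,1], I[1,3], I[3,3]^3. HN layers by μ_θ (3 steps, strictly decreasing):
  μ^(1)=23/2; μ^(2)=8; μ^(3)=-13

((0, 1, 1); (2, 0, 0); (0, 0, 3))


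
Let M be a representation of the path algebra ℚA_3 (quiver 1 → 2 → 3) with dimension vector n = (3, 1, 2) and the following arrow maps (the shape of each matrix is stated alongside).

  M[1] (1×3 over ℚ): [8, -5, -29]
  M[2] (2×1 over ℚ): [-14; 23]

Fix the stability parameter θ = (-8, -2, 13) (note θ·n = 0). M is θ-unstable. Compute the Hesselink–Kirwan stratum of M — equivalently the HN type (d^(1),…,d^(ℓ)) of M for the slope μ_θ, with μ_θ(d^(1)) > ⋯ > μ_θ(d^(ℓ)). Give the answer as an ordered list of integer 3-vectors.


Via rank(M_{q-1}∘⋯∘M_p): M ≅ I[1,1]^2, I[1,3], I[3,3].
μ_θ-semistable layers: μ^(1)=13; μ^(2)=-2; μ^(3)=-8

((0, 0, 2); (0, 1, 0); (3, 0, 0))


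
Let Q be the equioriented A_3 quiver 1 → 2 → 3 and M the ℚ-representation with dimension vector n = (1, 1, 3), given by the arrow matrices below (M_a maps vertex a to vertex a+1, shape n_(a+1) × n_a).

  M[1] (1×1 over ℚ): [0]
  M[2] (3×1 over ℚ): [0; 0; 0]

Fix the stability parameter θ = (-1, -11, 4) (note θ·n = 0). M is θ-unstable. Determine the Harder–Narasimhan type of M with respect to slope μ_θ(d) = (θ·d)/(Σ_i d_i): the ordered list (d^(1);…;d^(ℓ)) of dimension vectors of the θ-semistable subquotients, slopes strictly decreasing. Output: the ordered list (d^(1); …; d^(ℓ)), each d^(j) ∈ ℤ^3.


Barcode: M ≅ I[1,1], I[2,2], I[3,3]^3. HN layers by μ_θ (3 steps, strictly decreasing):
  μ^(1)=4; μ^(2)=-1; μ^(3)=-11

((0, 0, 3); (1, 0, 0); (0, 1, 0))


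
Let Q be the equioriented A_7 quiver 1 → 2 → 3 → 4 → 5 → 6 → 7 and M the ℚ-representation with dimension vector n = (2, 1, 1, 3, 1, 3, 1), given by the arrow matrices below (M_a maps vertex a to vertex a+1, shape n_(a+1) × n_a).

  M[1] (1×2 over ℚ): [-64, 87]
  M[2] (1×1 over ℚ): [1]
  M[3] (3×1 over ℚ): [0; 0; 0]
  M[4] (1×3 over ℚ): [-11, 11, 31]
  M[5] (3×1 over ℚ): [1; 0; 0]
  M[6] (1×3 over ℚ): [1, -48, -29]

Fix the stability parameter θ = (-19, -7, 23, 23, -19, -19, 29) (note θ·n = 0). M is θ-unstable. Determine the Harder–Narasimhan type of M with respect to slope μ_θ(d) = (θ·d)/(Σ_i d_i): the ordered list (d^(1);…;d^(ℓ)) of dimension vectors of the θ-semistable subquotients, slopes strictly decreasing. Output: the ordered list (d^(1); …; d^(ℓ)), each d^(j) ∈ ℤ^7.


Via rank(M_{q-1}∘⋯∘M_p): M ≅ I[1,1], I[1,3], I[4,4]^2, I[4,7], I[6,6]^2.
μ_θ-semistable layers: μ^(1)=29; μ^(2)=23; μ^(3)=-5; μ^(4)=-7; μ^(5)=-19

((0, 0, 0, 0, 0, 0, 1); (0, 0, 1, 2, 0, 0, 0); (0, 0, 0, 1, 1, 1, 0); (0, 1, 0, 0, 0, 0, 0); (2, 0, 0, 0, 0, 2, 0))


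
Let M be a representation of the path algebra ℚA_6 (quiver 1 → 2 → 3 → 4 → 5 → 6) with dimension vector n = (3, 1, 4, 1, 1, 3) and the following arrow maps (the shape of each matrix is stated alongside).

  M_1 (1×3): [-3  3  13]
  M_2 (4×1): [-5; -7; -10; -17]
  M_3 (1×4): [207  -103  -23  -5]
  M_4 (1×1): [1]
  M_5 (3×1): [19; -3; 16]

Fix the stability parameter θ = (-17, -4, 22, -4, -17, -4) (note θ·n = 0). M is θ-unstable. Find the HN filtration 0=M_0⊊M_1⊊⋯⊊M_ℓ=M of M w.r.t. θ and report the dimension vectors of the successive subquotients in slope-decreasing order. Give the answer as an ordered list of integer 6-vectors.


Barcode: M ≅ I[1,1]^2, I[1,6], I[3,3]^3, I[6,6]^2. HN layers by μ_θ (4 steps, strictly decreasing):
  μ^(1)=22; μ^(2)=-3/4; μ^(3)=-4; μ^(4)=-17

((0, 0, 3, 0, 0, 0); (0, 0, 1, 1, 1, 1); (0, 1, 0, 0, 0, 2); (3, 0, 0, 0, 0, 0))


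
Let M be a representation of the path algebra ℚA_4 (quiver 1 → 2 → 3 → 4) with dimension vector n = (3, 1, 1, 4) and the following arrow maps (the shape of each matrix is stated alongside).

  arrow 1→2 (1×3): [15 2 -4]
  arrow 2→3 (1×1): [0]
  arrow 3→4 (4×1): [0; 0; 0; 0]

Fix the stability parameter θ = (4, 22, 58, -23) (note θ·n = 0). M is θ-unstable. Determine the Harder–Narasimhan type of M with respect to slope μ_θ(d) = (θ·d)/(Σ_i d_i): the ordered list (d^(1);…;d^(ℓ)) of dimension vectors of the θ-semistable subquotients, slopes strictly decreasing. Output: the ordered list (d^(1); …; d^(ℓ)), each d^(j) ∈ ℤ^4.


Interval decomposition of M: I[1,1]^2, I[1,2], I[3,3], I[4,4]^4.
HN type (ℓ=4): μ^(1)=58; μ^(2)=22; μ^(3)=4; μ^(4)=-23

((0, 0, 1, 0); (0, 1, 0, 0); (3, 0, 0, 0); (0, 0, 0, 4))


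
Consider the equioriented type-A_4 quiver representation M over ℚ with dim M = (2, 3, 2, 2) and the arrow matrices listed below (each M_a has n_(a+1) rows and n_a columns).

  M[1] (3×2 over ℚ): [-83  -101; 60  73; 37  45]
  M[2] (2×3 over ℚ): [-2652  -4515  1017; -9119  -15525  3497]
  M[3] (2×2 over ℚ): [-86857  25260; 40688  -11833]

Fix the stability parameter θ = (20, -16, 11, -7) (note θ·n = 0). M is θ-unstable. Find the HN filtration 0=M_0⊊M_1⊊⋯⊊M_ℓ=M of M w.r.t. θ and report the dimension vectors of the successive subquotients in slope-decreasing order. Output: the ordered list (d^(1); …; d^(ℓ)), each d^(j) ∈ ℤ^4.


Barcode: M ≅ I[1,4]^2, I[2,2]. HN layers by μ_θ (2 steps, strictly decreasing):
  μ^(1)=2; μ^(2)=-16

((2, 2, 2, 2); (0, 1, 0, 0))


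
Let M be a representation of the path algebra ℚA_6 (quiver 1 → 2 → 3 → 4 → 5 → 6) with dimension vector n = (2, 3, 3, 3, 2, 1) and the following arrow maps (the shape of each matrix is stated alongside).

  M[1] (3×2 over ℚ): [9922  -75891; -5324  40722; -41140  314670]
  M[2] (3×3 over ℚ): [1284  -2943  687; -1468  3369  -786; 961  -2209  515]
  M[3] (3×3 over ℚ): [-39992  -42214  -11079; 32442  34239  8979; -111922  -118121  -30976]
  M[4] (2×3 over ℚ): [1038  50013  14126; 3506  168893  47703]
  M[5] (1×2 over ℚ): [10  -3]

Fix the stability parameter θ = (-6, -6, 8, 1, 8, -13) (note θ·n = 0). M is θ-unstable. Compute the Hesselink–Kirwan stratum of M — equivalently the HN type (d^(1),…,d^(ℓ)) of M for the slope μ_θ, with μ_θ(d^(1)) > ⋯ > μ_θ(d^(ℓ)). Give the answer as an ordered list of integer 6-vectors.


Interval decomposition of M: I[1,1], I[1,6], I[2,3], I[2,5], I[4,4].
HN type (ℓ=4): μ^(1)=8; μ^(2)=9/2; μ^(3)=1; μ^(4)=-6

((0, 0, 1, 0, 1, 0); (0, 0, 1, 1, 0, 0); (0, 0, 1, 2, 1, 1); (2, 3, 0, 0, 0, 0))


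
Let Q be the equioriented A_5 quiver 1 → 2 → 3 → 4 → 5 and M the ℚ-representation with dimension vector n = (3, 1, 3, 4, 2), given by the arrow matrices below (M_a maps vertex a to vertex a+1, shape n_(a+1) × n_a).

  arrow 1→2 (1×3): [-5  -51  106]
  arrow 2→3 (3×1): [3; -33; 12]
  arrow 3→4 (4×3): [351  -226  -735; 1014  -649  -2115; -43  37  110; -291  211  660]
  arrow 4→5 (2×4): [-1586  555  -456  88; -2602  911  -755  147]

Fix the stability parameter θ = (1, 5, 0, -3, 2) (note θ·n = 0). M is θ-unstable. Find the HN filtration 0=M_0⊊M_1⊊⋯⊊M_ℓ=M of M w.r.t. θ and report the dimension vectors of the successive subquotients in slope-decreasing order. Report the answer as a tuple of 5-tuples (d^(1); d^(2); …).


Via rank(M_{q-1}∘⋯∘M_p): M ≅ I[1,1]^2, I[1,5], I[3,3], I[3,4], I[4,4], I[4,5].
μ_θ-semistable layers: μ^(1)=2; μ^(2)=1; μ^(3)=3/4; μ^(4)=0; μ^(5)=-3/2; μ^(6)=-3

((0, 0, 0, 0, 2); (2, 0, 0, 0, 0); (1, 1, 1, 1, 0); (0, 0, 1, 0, 0); (0, 0, 1, 1, 0); (0, 0, 0, 2, 0))


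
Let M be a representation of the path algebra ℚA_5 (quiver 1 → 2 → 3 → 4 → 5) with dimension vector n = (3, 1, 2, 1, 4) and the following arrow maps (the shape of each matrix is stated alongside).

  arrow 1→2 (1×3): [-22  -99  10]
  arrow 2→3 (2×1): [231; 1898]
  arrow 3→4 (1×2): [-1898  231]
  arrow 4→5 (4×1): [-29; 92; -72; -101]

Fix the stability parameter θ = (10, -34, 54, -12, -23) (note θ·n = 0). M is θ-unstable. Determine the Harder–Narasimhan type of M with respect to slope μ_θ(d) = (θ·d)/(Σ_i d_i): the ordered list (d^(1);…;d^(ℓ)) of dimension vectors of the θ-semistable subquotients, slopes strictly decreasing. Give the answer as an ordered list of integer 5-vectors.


Interval decomposition of M: I[1,1]^2, I[1,3], I[3,5], I[5,5]^3.
HN type (ℓ=5): μ^(1)=54; μ^(2)=10; μ^(3)=19/3; μ^(4)=-12; μ^(5)=-23

((0, 0, 1, 0, 0); (2, 0, 0, 0, 0); (0, 0, 1, 1, 1); (1, 1, 0, 0, 0); (0, 0, 0, 0, 3))


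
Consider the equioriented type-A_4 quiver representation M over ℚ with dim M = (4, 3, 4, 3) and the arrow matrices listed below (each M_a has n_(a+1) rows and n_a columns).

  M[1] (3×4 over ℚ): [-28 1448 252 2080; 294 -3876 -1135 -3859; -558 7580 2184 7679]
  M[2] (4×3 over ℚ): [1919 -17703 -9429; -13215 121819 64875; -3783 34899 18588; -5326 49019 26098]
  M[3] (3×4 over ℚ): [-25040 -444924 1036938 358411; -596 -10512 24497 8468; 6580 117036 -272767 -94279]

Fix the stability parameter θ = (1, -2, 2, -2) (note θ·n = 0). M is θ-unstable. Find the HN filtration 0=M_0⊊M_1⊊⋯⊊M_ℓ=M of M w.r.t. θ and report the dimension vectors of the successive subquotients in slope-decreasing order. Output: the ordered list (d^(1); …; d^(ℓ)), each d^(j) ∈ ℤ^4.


Interval decomposition of M: I[1,1], I[1,3], I[1,4]^2, I[3,3], I[4,4].
HN type (ℓ=5): μ^(1)=2; μ^(2)=1; μ^(3)=0; μ^(4)=-1/2; μ^(5)=-2

((0, 0, 2, 0); (1, 0, 0, 0); (0, 0, 2, 2); (3, 3, 0, 0); (0, 0, 0, 1))


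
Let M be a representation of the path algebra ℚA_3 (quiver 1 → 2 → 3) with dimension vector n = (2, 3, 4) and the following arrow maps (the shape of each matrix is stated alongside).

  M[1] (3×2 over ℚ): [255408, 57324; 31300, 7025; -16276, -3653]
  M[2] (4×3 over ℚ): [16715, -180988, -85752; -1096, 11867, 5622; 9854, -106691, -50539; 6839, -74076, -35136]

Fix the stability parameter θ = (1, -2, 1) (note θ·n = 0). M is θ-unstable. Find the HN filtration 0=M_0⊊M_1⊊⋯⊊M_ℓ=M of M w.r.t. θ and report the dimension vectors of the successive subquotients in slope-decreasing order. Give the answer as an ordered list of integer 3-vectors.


Interval decomposition of M: I[1,1], I[1,3], I[2,3]^2, I[3,3].
HN type (ℓ=3): μ^(1)=1; μ^(2)=-1/2; μ^(3)=-2

((1, 0, 4); (1, 1, 0); (0, 2, 0))


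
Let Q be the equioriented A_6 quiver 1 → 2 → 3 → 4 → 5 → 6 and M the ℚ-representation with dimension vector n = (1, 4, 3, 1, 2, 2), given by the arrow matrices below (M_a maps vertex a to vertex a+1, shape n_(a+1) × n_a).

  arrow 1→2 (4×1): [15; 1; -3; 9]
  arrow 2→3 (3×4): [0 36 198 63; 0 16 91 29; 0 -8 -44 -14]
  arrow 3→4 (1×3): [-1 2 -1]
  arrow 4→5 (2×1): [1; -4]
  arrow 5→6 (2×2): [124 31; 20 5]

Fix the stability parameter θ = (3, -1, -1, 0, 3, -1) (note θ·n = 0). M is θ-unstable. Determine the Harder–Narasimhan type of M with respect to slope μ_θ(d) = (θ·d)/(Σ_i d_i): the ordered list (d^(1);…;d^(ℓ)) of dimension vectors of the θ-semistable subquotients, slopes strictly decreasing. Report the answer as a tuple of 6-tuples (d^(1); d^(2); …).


Barcode: M ≅ I[1,5], I[2,2]^2, I[2,3], I[3,3], I[5,6], I[6,6]. HN layers by μ_θ (4 steps, strictly decreasing):
  μ^(1)=3; μ^(2)=1; μ^(3)=1/4; μ^(4)=-1

((0, 0, 0, 0, 1, 0); (0, 0, 0, 0, 1, 1); (1, 1, 1, 1, 0, 0); (0, 3, 2, 0, 0, 1))


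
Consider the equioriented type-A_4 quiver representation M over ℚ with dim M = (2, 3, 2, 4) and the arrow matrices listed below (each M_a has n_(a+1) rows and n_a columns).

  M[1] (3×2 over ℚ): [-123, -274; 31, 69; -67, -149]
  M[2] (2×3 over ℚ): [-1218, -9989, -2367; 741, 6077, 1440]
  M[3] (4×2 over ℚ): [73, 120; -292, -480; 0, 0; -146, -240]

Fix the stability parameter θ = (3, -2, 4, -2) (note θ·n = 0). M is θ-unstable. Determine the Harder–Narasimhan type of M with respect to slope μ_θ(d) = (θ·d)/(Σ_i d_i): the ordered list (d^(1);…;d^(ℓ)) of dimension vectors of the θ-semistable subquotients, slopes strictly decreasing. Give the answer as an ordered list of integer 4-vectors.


Interval decomposition of M: I[1,2], I[1,4], I[2,3], I[4,4]^3.
HN type (ℓ=4): μ^(1)=4; μ^(2)=1; μ^(3)=1/2; μ^(4)=-2

((0, 0, 1, 0); (0, 0, 1, 1); (2, 2, 0, 0); (0, 1, 0, 3))


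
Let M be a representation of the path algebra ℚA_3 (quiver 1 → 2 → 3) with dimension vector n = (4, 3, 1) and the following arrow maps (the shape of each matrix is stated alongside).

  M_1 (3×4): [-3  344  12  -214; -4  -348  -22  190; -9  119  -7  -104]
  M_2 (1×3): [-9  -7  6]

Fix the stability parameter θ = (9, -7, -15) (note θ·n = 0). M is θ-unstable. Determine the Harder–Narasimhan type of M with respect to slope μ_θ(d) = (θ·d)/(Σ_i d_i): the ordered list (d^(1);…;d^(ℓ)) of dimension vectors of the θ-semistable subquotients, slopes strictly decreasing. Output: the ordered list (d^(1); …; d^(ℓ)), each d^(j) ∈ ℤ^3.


Via rank(M_{q-1}∘⋯∘M_p): M ≅ I[1,1], I[1,2]^2, I[1,3].
μ_θ-semistable layers: μ^(1)=9; μ^(2)=1; μ^(3)=-13/3

((1, 0, 0); (2, 2, 0); (1, 1, 1))


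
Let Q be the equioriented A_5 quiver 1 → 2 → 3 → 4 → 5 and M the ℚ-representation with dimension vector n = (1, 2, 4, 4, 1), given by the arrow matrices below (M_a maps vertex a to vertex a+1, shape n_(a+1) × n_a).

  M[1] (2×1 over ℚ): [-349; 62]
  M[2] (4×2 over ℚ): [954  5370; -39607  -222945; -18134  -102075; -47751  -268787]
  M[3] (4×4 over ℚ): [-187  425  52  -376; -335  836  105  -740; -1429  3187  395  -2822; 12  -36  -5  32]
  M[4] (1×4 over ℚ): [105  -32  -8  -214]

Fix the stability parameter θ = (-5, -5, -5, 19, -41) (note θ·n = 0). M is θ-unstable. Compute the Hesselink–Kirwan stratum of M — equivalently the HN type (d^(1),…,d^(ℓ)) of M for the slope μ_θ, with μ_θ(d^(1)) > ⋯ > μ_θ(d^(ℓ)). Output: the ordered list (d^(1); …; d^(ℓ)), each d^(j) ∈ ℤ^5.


Interval decomposition of M: I[1,5], I[2,4], I[3,4]^2.
HN type (ℓ=3): μ^(1)=19; μ^(2)=-5; μ^(3)=-37/5

((0, 0, 0, 3, 0); (0, 1, 3, 0, 0); (1, 1, 1, 1, 1))


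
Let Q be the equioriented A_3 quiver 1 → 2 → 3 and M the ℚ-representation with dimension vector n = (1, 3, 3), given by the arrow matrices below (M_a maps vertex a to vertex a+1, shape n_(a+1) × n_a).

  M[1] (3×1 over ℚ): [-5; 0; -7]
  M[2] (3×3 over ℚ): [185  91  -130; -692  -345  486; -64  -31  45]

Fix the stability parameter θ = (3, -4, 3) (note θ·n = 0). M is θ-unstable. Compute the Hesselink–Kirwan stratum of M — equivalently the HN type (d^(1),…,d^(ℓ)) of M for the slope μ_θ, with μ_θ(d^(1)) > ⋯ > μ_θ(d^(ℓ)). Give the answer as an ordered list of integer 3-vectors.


Interval decomposition of M: I[1,3], I[2,3]^2.
HN type (ℓ=3): μ^(1)=3; μ^(2)=-1/2; μ^(3)=-4

((0, 0, 3); (1, 1, 0); (0, 2, 0))


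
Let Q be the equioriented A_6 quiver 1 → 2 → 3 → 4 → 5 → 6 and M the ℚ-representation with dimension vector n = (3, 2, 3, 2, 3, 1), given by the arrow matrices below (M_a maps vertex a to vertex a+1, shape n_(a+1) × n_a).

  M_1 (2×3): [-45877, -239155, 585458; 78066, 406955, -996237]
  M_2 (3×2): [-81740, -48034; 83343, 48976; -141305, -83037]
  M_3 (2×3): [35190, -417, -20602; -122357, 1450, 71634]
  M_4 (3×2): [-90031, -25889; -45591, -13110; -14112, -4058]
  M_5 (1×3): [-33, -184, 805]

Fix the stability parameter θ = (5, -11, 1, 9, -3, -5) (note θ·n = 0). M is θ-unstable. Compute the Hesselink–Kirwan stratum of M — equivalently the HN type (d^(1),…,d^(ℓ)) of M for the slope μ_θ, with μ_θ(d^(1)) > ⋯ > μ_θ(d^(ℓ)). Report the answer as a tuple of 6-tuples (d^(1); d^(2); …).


Barcode: M ≅ I[1,1], I[1,3], I[1,6], I[3,5], I[5,5]. HN layers by μ_θ (5 steps, strictly decreasing):
  μ^(1)=5; μ^(2)=3; μ^(3)=1; μ^(4)=1/2; μ^(5)=-3

((1, 0, 0, 0, 0, 0); (0, 0, 0, 1, 1, 0); (0, 0, 2, 0, 0, 0); (0, 0, 1, 1, 1, 1); (2, 2, 0, 0, 1, 0))


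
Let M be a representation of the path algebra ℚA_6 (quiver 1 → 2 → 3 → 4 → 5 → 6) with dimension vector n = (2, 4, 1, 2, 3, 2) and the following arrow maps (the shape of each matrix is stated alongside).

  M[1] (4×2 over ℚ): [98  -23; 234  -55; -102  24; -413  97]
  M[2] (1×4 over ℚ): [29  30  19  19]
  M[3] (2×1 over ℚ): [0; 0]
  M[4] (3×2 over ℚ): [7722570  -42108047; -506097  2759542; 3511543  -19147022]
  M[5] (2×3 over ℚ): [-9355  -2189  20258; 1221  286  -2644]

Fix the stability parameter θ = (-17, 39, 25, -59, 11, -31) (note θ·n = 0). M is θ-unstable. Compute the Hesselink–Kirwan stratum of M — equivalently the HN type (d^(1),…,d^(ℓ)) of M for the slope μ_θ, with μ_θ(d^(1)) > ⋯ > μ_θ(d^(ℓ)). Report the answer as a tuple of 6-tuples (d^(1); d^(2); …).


Interval decomposition of M: I[1,2], I[1,3], I[2,2]^2, I[4,6]^2, I[5,5].
HN type (ℓ=6): μ^(1)=39; μ^(2)=32; μ^(3)=11; μ^(4)=-10; μ^(5)=-17; μ^(6)=-59

((0, 3, 0, 0, 0, 0); (0, 1, 1, 0, 0, 0); (0, 0, 0, 0, 1, 0); (0, 0, 0, 0, 2, 2); (2, 0, 0, 0, 0, 0); (0, 0, 0, 2, 0, 0))


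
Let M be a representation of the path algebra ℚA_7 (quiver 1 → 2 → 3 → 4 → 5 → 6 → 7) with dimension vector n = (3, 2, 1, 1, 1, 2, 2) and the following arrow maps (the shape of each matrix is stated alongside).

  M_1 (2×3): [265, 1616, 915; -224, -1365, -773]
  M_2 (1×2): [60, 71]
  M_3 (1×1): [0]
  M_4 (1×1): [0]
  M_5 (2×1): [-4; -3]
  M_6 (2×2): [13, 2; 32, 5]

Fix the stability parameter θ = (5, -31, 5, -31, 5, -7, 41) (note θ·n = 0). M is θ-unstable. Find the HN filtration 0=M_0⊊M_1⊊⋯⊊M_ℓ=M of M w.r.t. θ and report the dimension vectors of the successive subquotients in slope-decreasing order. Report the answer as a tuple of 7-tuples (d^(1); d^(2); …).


Via rank(M_{q-1}∘⋯∘M_p): M ≅ I[1,1], I[1,2], I[1,3], I[4,4], I[5,7], I[6,7].
μ_θ-semistable layers: μ^(1)=41; μ^(2)=5; μ^(3)=-1; μ^(4)=-7; μ^(5)=-13; μ^(6)=-31

((0, 0, 0, 0, 0, 0, 2); (1, 0, 1, 0, 0, 0, 0); (0, 0, 0, 0, 1, 1, 0); (0, 0, 0, 0, 0, 1, 0); (2, 2, 0, 0, 0, 0, 0); (0, 0, 0, 1, 0, 0, 0))


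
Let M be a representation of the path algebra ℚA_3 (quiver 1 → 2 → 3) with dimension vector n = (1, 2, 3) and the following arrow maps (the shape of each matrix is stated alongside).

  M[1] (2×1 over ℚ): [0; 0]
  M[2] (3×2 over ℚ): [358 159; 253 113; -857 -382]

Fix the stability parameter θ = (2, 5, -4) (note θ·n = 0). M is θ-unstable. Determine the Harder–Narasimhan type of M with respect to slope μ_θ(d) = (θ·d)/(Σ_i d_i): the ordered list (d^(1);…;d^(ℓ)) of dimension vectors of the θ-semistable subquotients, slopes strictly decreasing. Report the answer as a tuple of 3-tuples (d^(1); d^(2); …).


Via rank(M_{q-1}∘⋯∘M_p): M ≅ I[1,1], I[2,3]^2, I[3,3].
μ_θ-semistable layers: μ^(1)=2; μ^(2)=1/2; μ^(3)=-4

((1, 0, 0); (0, 2, 2); (0, 0, 1))


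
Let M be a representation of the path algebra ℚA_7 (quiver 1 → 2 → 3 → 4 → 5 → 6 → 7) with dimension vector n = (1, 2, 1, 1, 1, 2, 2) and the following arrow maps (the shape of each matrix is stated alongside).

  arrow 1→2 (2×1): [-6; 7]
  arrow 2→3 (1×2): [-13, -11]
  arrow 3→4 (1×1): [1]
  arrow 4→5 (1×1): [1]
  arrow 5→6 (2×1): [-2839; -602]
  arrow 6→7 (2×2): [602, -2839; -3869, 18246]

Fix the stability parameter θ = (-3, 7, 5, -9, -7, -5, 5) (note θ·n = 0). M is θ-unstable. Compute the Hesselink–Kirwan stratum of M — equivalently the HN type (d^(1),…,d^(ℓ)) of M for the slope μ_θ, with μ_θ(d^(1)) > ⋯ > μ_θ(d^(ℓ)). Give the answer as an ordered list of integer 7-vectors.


Interval decomposition of M: I[1,7], I[2,2], I[6,7].
HN type (ℓ=5): μ^(1)=7; μ^(2)=5; μ^(3)=-9/5; μ^(4)=-3; μ^(5)=-5

((0, 1, 0, 0, 0, 0, 0); (0, 0, 0, 0, 0, 0, 2); (0, 1, 1, 1, 1, 1, 0); (1, 0, 0, 0, 0, 0, 0); (0, 0, 0, 0, 0, 1, 0))


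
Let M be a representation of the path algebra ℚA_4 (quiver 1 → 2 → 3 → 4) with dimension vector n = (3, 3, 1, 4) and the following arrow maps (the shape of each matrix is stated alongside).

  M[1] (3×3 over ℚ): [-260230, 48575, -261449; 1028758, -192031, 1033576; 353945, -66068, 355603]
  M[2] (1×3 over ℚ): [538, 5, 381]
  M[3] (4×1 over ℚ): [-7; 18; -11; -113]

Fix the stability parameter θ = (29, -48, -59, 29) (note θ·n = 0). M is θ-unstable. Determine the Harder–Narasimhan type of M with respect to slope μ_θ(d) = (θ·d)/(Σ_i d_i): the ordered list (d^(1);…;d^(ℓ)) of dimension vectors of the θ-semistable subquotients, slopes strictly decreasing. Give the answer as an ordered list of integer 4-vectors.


Interval decomposition of M: I[1,2]^2, I[1,4], I[4,4]^3.
HN type (ℓ=3): μ^(1)=29; μ^(2)=-19/2; μ^(3)=-26

((0, 0, 0, 4); (2, 2, 0, 0); (1, 1, 1, 0))


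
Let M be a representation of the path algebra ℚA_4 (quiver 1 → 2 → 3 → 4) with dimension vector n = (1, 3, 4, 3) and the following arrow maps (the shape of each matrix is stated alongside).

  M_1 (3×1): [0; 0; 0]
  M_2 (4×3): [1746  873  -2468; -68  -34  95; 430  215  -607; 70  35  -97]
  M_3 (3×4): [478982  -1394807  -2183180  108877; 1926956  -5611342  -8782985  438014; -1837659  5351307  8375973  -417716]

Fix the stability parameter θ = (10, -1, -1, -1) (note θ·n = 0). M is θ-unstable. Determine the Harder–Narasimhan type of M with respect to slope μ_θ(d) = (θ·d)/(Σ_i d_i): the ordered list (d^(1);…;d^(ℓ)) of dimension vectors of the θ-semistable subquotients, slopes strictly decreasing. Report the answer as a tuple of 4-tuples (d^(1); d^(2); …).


Interval decomposition of M: I[1,1], I[2,2], I[2,4]^2, I[3,3], I[3,4].
HN type (ℓ=2): μ^(1)=10; μ^(2)=-1

((1, 0, 0, 0); (0, 3, 4, 3))


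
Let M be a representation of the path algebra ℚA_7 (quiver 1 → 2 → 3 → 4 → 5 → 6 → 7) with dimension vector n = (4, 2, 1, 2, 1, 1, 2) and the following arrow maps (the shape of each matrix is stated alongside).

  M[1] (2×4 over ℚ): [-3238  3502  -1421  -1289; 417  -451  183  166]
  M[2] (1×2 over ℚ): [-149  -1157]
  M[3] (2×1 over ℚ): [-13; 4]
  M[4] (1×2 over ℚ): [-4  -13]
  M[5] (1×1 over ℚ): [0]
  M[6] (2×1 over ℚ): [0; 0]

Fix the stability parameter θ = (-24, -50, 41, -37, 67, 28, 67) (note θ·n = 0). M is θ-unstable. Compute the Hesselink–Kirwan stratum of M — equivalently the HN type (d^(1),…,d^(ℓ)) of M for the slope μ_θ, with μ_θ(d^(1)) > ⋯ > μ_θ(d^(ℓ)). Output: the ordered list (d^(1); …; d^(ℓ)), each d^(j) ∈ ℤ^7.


Interval decomposition of M: I[1,1]^2, I[1,2], I[1,4], I[4,5], I[6,6], I[7,7]^2.
HN type (ℓ=5): μ^(1)=67; μ^(2)=28; μ^(3)=2; μ^(4)=-24; μ^(5)=-37

((0, 0, 0, 0, 1, 0, 2); (0, 0, 0, 0, 0, 1, 0); (0, 0, 1, 1, 0, 0, 0); (2, 0, 0, 0, 0, 0, 0); (2, 2, 0, 1, 0, 0, 0))


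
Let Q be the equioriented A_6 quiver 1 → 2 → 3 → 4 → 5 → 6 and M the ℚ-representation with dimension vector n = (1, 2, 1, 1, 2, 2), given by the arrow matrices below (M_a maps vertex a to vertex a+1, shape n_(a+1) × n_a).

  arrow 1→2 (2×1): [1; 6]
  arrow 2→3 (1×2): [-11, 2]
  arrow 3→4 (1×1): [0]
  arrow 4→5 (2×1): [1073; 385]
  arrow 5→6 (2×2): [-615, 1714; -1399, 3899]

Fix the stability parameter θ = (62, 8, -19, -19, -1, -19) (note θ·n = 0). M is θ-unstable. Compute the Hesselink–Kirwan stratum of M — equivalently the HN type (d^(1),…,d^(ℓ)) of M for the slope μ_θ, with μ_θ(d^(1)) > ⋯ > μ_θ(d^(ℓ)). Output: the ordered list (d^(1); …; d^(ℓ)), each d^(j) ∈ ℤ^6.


Barcode: M ≅ I[1,3], I[2,2], I[4,6], I[5,6]. HN layers by μ_θ (4 steps, strictly decreasing):
  μ^(1)=17; μ^(2)=8; μ^(3)=-10; μ^(4)=-19

((1, 1, 1, 0, 0, 0); (0, 1, 0, 0, 0, 0); (0, 0, 0, 0, 2, 2); (0, 0, 0, 1, 0, 0))


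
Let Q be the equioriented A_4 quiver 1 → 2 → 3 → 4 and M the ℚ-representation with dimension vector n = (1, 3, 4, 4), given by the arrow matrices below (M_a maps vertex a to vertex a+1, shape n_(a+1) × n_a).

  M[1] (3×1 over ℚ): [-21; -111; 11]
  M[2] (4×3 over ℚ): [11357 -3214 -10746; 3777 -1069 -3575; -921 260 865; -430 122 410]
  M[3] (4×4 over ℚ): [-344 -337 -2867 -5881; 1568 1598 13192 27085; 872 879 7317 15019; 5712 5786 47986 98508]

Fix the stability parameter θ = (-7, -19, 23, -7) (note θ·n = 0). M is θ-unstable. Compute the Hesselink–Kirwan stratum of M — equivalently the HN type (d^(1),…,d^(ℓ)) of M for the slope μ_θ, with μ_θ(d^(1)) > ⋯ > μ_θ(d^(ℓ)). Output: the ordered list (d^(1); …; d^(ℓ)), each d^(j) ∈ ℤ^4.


Interval decomposition of M: I[1,4], I[2,3]^2, I[3,4], I[4,4]^2.
HN type (ℓ=5): μ^(1)=23; μ^(2)=8; μ^(3)=-7; μ^(4)=-13; μ^(5)=-19

((0, 0, 2, 0); (0, 0, 2, 2); (0, 0, 0, 2); (1, 1, 0, 0); (0, 2, 0, 0))


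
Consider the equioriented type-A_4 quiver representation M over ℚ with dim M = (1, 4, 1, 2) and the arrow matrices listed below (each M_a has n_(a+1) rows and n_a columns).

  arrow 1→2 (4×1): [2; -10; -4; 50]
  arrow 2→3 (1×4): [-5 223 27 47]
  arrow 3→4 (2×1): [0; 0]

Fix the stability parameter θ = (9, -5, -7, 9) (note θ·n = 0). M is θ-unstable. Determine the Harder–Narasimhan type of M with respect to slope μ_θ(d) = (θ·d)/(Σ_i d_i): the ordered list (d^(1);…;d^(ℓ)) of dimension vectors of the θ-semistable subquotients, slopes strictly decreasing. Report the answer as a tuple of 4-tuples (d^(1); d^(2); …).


Interval decomposition of M: I[1,3], I[2,2]^3, I[4,4]^2.
HN type (ℓ=3): μ^(1)=9; μ^(2)=-1; μ^(3)=-5

((0, 0, 0, 2); (1, 1, 1, 0); (0, 3, 0, 0))


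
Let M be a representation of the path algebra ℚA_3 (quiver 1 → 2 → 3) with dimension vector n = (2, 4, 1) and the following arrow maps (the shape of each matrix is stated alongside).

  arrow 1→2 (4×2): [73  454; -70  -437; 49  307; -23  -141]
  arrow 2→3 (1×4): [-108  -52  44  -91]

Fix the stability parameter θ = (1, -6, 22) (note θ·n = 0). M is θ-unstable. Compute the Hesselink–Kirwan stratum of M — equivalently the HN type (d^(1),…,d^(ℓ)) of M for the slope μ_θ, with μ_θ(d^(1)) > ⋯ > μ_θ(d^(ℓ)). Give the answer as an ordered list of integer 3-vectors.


Interval decomposition of M: I[1,2], I[1,3], I[2,2]^2.
HN type (ℓ=3): μ^(1)=22; μ^(2)=-5/2; μ^(3)=-6

((0, 0, 1); (2, 2, 0); (0, 2, 0))
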